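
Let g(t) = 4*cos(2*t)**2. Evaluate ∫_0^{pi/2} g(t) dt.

pi

Use the identity cos^2(2*t) = (1 + cos(4*t))/2.
An antiderivative is F(t) = 2*t + sin(4*t)/2.
Then F(pi/2) - F(0) = (pi) - (0) = pi.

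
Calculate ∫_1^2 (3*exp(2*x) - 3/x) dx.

An antiderivative is F(x) = 3*exp(2*x)/2 - 3*log(x).
Then F(2) - F(1) = (-log(8) + 3*exp(4)/2) - (3*exp(2)/2) = -3*exp(2)/2 - log(8) + 3*exp(4)/2.

-3*exp(2)/2 - log(8) + 3*exp(4)/2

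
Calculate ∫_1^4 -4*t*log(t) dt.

15 - 64*log(2)

Integrate by parts once (u = ln t, dv = -4*t dt).
An antiderivative is F(t) = -t**2*(2*log(t) - 1).
Then F(4) - F(1) = (16 - 64*log(2)) - (1) = 15 - 64*log(2).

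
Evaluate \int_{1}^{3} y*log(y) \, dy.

-2 + 9*log(3)/2

Integrate by parts once (u = ln y, dv = y dy).
An antiderivative is F(y) = y**2*(2*log(y) - 1)/4.
Then F(3) - F(1) = (-9/4 + 9*log(3)/2) - (-1/4) = -2 + 9*log(3)/2.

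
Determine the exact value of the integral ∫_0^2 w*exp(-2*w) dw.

(-5 + exp(4))*exp(-4)/4

Integrate by parts once (u = w, dv = exp(-2*w) dw).
An antiderivative is F(w) = (-2*w - 1)*exp(-2*w)/4.
Then F(2) - F(0) = (-5*exp(-4)/4) - (-1/4) = (-5 + exp(4))*exp(-4)/4.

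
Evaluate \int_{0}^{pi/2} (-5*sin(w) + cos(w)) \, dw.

An antiderivative is F(w) = sin(w) + 5*cos(w).
Then F(pi/2) - F(0) = (1) - (5) = -4.

-4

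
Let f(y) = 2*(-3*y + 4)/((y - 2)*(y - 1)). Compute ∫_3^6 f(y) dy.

-6*log(2) - 2*log(5)

Factor the denominator: y**2 - 3*y + 2 = (y - 1)(y - 2).
Partial fractions: 2*(-3*y + 4)/((y - 2)*(y - 1)) = -2/(y - 1) - 4/(y - 2).
An antiderivative is F(y) = -4*log(y - 2) - 2*log(y - 1).
Then F(6) - F(3) = (-8*log(2) - 2*log(5)) - (-log(4)) = -6*log(2) - 2*log(5).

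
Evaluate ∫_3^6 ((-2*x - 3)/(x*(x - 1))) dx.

Factor the denominator: x**2 - x = x(x - 1).
Partial fractions: (-2*x - 3)/(x*(x - 1)) = 3/x - 5/(x - 1).
An antiderivative is F(x) = 3*log(x) - 5*log(x - 1).
Then F(6) - F(3) = (-5*log(5) + 3*log(2) + 3*log(3)) - (log(27/32)) = -5*log(5) + 8*log(2).

-5*log(5) + 8*log(2)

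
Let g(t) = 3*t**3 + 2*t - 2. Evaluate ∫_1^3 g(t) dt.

64

By the power rule, an antiderivative is F(t) = 3*t**4/4 + t**2 - 2*t.
Then F(3) - F(1) = (255/4) - (-1/4) = 64.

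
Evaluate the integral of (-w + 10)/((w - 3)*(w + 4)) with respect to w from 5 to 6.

Factor the denominator: w**2 + w - 12 = (w + 4)(w - 3).
Partial fractions: (-w + 10)/((w - 3)*(w + 4)) = -2/(w + 4) + 1/(w - 3).
An antiderivative is F(w) = log(w - 3) - 2*log(w + 4).
Then F(6) - F(5) = (log(3/100)) - (log(2/81)) = -2*log(5) - 3*log(2) + 5*log(3).

-2*log(5) - 3*log(2) + 5*log(3)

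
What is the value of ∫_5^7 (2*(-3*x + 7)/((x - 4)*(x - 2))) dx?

-4*log(3) - log(5)

Factor the denominator: x**2 - 6*x + 8 = (x - 2)(x - 4).
Partial fractions: 2*(-3*x + 7)/((x - 4)*(x - 2)) = -1/(x - 2) - 5/(x - 4).
An antiderivative is F(x) = -5*log(x - 4) - log(x - 2).
Then F(7) - F(5) = (-5*log(3) - log(5)) - (-log(3)) = -4*log(3) - log(5).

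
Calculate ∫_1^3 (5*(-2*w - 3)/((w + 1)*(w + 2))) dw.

-5*log(5) - 5*log(2) + 5*log(3)

Factor the denominator: w**2 + 3*w + 2 = (w + 2)(w + 1).
Partial fractions: 5*(-2*w - 3)/((w + 1)*(w + 2)) = -5/(w + 2) - 5/(w + 1).
An antiderivative is F(w) = -5*log(w + 1) - 5*log(w + 2).
Then F(3) - F(1) = (-5*log(5) - 10*log(2)) - (-5*log(3) - 5*log(2)) = -5*log(5) - 5*log(2) + 5*log(3).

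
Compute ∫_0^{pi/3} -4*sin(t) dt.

An antiderivative is F(t) = 4*cos(t).
Then F(pi/3) - F(0) = (2) - (4) = -2.

-2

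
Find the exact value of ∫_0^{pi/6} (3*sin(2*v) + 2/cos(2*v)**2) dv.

An antiderivative is F(v) = -3*cos(2*v)/2 + tan(2*v).
Then F(pi/6) - F(0) = (-3/4 + sqrt(3)) - (-3/2) = 3/4 + sqrt(3).

3/4 + sqrt(3)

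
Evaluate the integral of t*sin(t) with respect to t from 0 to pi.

pi

Integrate by parts once (u = t, dv = sin(t) dt).
An antiderivative is F(t) = -t*cos(t) + sin(t).
Then F(pi) - F(0) = (pi) - (0) = pi.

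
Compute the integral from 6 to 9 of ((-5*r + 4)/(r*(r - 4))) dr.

-4*log(5) - log(3) + 5*log(2)

Factor the denominator: r**2 - 4*r = r(r - 4).
Partial fractions: (-5*r + 4)/(r*(r - 4)) = -1/r - 4/(r - 4).
An antiderivative is F(r) = -log(r) - 4*log(r - 4).
Then F(9) - F(6) = (-4*log(5) - 2*log(3)) - (-log(96)) = -4*log(5) - log(3) + 5*log(2).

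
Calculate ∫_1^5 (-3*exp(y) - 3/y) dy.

-3*exp(5) - 3*log(5) + 3*exp(1)

An antiderivative is F(y) = -3*exp(y) - 3*log(y).
Then F(5) - F(1) = (-3*exp(5) - 3*log(5)) - (-3*exp(1)) = -3*exp(5) - 3*log(5) + 3*exp(1).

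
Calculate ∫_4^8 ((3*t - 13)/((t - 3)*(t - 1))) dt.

-5*log(3) - 2*log(5) + 5*log(7)

Factor the denominator: t**2 - 4*t + 3 = (t - 1)(t - 3).
Partial fractions: (3*t - 13)/((t - 3)*(t - 1)) = 5/(t - 1) - 2/(t - 3).
An antiderivative is F(t) = -2*log(t - 3) + 5*log(t - 1).
Then F(8) - F(4) = (-2*log(5) + 5*log(7)) - (5*log(3)) = -5*log(3) - 2*log(5) + 5*log(7).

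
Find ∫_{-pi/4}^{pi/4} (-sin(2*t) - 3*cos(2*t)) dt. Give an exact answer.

An antiderivative is F(t) = -3*sin(2*t)/2 + cos(2*t)/2.
Then F(pi/4) - F(-pi/4) = (-3/2) - (3/2) = -3.

-3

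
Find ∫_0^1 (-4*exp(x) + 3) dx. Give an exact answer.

An antiderivative is F(x) = 3*x - 4*exp(x).
Then F(1) - F(0) = (3 - 4*E) - (-4) = 7 - 4*E.

7 - 4*E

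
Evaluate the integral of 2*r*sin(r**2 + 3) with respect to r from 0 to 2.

cos(3) - cos(7)

Let u = r**2 + 3, so du = 2*r dr. When r = 0, u = 3; when r = 2, u = 7.
The integral becomes ∫ sin(u) du from 3 to 7, with antiderivative -cos(u).
Back in r: F(r) = -cos(r**2 + 3).
Then F(2) - F(0) = (-cos(7)) - (-cos(3)) = cos(3) - cos(7).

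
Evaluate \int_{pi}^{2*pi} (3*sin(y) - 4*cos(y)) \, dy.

-6

An antiderivative is F(y) = -4*sin(y) - 3*cos(y).
Then F(2*pi) - F(pi) = (-3) - (3) = -6.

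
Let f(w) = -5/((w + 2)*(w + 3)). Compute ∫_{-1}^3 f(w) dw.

Factor the denominator: w**2 + 5*w + 6 = (w + 3)(w + 2).
Partial fractions: -5/((w + 2)*(w + 3)) = 5/(w + 3) - 5/(w + 2).
An antiderivative is F(w) = -5*log(w + 2) + 5*log(w + 3).
Then F(3) - F(-1) = (-5*log(5) + 5*log(2) + 5*log(3)) - (log(32)) = -5*log(5) + 5*log(3).

-5*log(5) + 5*log(3)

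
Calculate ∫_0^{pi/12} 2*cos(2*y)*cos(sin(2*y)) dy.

sin(1/2)

Let u = sin(2*y), so du = 2*cos(2*y) dy. When y = 0, u = 0; when y = pi/12, u = 1/2.
The integral becomes ∫ cos(u) du from 0 to 1/2, with antiderivative sin(u).
Back in y: F(y) = sin(sin(2*y)).
Then F(pi/12) - F(0) = (sin(1/2)) - (0) = sin(1/2).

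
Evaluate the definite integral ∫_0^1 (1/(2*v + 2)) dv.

An antiderivative is F(v) = log(2*v + 2)/2.
Then F(1) - F(0) = (log(2)) - (log(2)/2) = log(2)/2.

log(2)/2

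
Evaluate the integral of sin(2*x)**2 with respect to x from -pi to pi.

Use the identity sin^2(2*x) = (1 - cos(4*x))/2.
An antiderivative is F(x) = x/2 - sin(4*x)/8.
Then F(pi) - F(-pi) = (pi/2) - (-pi/2) = pi.

pi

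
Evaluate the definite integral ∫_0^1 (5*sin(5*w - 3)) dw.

Let u = 5*w - 3, so du = 5 dw. When w = 0, u = -3; when w = 1, u = 2.
The integral becomes ∫ sin(u) du from -3 to 2, with antiderivative -cos(u).
Back in w: F(w) = -cos(5*w - 3).
Then F(1) - F(0) = (-cos(2)) - (-cos(3)) = cos(3) - cos(2).

cos(3) - cos(2)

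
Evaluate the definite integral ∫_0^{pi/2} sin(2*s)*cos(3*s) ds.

-2/5

Use the identity sin(2*s)cos(3*s) = [sin(5*s) + sin(-s)]/2.
An antiderivative is F(s) = cos(s)/2 - cos(5*s)/10.
Then F(pi/2) - F(0) = (0) - (2/5) = -2/5.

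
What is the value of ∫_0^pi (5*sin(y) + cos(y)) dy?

An antiderivative is F(y) = sin(y) - 5*cos(y).
Then F(pi) - F(0) = (5) - (-5) = 10.

10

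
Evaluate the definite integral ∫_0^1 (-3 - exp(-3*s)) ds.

-10/3 + exp(-3)/3

An antiderivative is F(s) = -3*s + exp(-3*s)/3.
Then F(1) - F(0) = (-3 + exp(-3)/3) - (1/3) = -10/3 + exp(-3)/3.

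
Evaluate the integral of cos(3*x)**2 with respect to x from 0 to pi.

pi/2

Use the identity cos^2(3*x) = (1 + cos(6*x))/2.
An antiderivative is F(x) = x/2 + sin(6*x)/12.
Then F(pi) - F(0) = (pi/2) - (0) = pi/2.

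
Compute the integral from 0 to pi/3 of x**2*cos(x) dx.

-sqrt(3) + sqrt(3)*pi**2/18 + pi/3

Integrate by parts twice (u = x^2, dv = cos(x) dx).
An antiderivative is F(x) = x**2*sin(x) + 2*x*cos(x) - 2*sin(x).
Then F(pi/3) - F(0) = (-sqrt(3) + sqrt(3)*pi**2/18 + pi/3) - (0) = -sqrt(3) + sqrt(3)*pi**2/18 + pi/3.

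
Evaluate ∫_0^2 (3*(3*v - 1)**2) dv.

42

Let u = 3*v - 1, so du = 3 dv. When v = 0, u = -1; when v = 2, u = 5.
The integral becomes ∫ u**2 du from -1 to 5, with antiderivative u**3/3.
Back in v: F(v) = (3*v - 1)**3/3.
Then F(2) - F(0) = (125/3) - (-1/3) = 42.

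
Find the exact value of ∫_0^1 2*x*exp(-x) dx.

Integrate by parts once (u = x, dv = 2*exp(-x) dx).
An antiderivative is F(x) = (-2*x - 2)*exp(-x).
Then F(1) - F(0) = (-4*exp(-1)) - (-2) = 2 - 4*exp(-1).

2 - 4*exp(-1)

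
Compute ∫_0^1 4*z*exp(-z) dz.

4 - 8*exp(-1)

Integrate by parts once (u = z, dv = 4*exp(-z) dz).
An antiderivative is F(z) = (-4*z - 4)*exp(-z).
Then F(1) - F(0) = (-8*exp(-1)) - (-4) = 4 - 8*exp(-1).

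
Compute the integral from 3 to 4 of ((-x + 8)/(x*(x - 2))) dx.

Factor the denominator: x**2 - 2*x = x(x - 2).
Partial fractions: (-x + 8)/(x*(x - 2)) = -4/x + 3/(x - 2).
An antiderivative is F(x) = -4*log(x) + 3*log(x - 2).
Then F(4) - F(3) = (-log(32)) - (-log(81)) = log(81/32).

log(81/32)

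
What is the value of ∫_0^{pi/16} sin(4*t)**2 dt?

Use the identity sin^2(4*t) = (1 - cos(8*t))/2.
An antiderivative is F(t) = t/2 - sin(8*t)/16.
Then F(pi/16) - F(0) = (-1/16 + pi/32) - (0) = -1/16 + pi/32.

-1/16 + pi/32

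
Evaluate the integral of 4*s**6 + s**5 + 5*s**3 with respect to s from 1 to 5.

By the power rule, an antiderivative is F(s) = 4*s**7/7 + s**6/6 + 5*s**4/4.
Then F(5) - F(1) = (4034375/84) - (167/84) = 336184/7.

336184/7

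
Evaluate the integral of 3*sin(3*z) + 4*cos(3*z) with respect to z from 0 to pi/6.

7/3

An antiderivative is F(z) = 4*sin(3*z)/3 - cos(3*z).
Then F(pi/6) - F(0) = (4/3) - (-1) = 7/3.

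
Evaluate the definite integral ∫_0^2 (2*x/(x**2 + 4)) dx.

log(2)

Let u = x**2 + 4, so du = 2*x dx. When x = 0, u = 4; when x = 2, u = 8.
The integral becomes ∫ 1/u du from 4 to 8, with antiderivative log(u).
Back in x: F(x) = log(x**2 + 4).
Then F(2) - F(0) = (log(8)) - (log(4)) = log(2).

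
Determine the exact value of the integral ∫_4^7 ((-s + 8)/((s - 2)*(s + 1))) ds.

-11*log(2) + 5*log(5)

Factor the denominator: s**2 - s - 2 = (s + 1)(s - 2).
Partial fractions: (-s + 8)/((s - 2)*(s + 1)) = -3/(s + 1) + 2/(s - 2).
An antiderivative is F(s) = 2*log(s - 2) - 3*log(s + 1).
Then F(7) - F(4) = (-9*log(2) + 2*log(5)) - (-3*log(5) + 2*log(2)) = -11*log(2) + 5*log(5).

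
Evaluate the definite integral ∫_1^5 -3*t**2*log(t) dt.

Integrate by parts once (u = ln t, dv = -3*t**2 dt).
An antiderivative is F(t) = -t**3*(3*log(t) - 1)/3.
Then F(5) - F(1) = (125/3 - 125*log(5)) - (1/3) = 124/3 - 125*log(5).

124/3 - 125*log(5)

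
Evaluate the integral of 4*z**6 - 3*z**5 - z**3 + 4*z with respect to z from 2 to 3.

By the power rule, an antiderivative is F(z) = 4*z**7/7 - z**6/2 - z**4/4 + 2*z**2.
Then F(3) - F(2) = (24723/28) - (316/7) = 23459/28.

23459/28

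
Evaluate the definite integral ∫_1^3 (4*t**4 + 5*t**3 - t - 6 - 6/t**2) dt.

By the power rule, an antiderivative is F(t) = 4*t**5/5 + 5*t**4/4 - t**2/2 - 6*t + 6/t.
Then F(3) - F(1) = (5503/20) - (31/20) = 1368/5.

1368/5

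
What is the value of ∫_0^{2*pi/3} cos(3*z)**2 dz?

Use the identity cos^2(3*z) = (1 + cos(6*z))/2.
An antiderivative is F(z) = z/2 + sin(6*z)/12.
Then F(2*pi/3) - F(0) = (pi/3) - (0) = pi/3.

pi/3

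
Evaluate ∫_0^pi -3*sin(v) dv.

An antiderivative is F(v) = 3*cos(v).
Then F(pi) - F(0) = (-3) - (3) = -6.

-6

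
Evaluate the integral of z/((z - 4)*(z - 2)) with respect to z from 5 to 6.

log(3)

Factor the denominator: z**2 - 6*z + 8 = (z - 2)(z - 4).
Partial fractions: z/((z - 4)*(z - 2)) = -1/(z - 2) + 2/(z - 4).
An antiderivative is F(z) = 2*log(z - 4) - log(z - 2).
Then F(6) - F(5) = (0) - (-log(3)) = log(3).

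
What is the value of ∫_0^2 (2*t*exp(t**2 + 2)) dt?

Let u = t**2 + 2, so du = 2*t dt. When t = 0, u = 2; when t = 2, u = 6.
The integral becomes ∫ exp(u) du from 2 to 6, with antiderivative exp(u).
Back in t: F(t) = exp(t**2 + 2).
Then F(2) - F(0) = (exp(6)) - (exp(2)) = -exp(2) + exp(6).

-exp(2) + exp(6)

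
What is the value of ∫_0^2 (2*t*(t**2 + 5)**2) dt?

Let u = t**2 + 5, so du = 2*t dt. When t = 0, u = 5; when t = 2, u = 9.
The integral becomes ∫ u**2 du from 5 to 9, with antiderivative u**3/3.
Back in t: F(t) = (t**2 + 5)**3/3.
Then F(2) - F(0) = (243) - (125/3) = 604/3.

604/3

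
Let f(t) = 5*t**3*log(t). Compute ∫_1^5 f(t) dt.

-195 + 3125*log(5)/4

Integrate by parts once (u = ln t, dv = 5*t**3 dt).
An antiderivative is F(t) = 5*t**4*(4*log(t) - 1)/16.
Then F(5) - F(1) = (-3125/16 + 3125*log(5)/4) - (-5/16) = -195 + 3125*log(5)/4.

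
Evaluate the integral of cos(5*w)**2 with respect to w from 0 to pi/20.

Use the identity cos^2(5*w) = (1 + cos(10*w))/2.
An antiderivative is F(w) = w/2 + sin(10*w)/20.
Then F(pi/20) - F(0) = (1/20 + pi/40) - (0) = 1/20 + pi/40.

1/20 + pi/40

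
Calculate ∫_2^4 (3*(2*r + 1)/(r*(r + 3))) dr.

Factor the denominator: r**2 + 3*r = (r + 3)r.
Partial fractions: 3*(2*r + 1)/(r*(r + 3)) = 5/(r + 3) + 1/r.
An antiderivative is F(r) = log(r) + 5*log(r + 3).
Then F(4) - F(2) = (2*log(2) + 5*log(7)) - (log(2) + 5*log(5)) = -5*log(5) + log(2) + 5*log(7).

-5*log(5) + log(2) + 5*log(7)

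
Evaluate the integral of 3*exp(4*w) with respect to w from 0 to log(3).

Let u = exp(w), so du = exp(w) dw. When w = 0, u = 1; when w = log(3), u = 3.
The integral becomes 3·∫ u**3 du from 1 to 3, with antiderivative 3*u**4/4.
Back in w: F(w) = 3*exp(4*w)/4.
Then F(log(3)) - F(0) = (243/4) - (3/4) = 60.

60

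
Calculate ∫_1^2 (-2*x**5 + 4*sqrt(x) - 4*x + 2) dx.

By the power rule, an antiderivative is F(x) = -x**6/3 + 8*x**(3/2)/3 - 2*x**2 + 2*x.
Then F(2) - F(1) = (-76/3 + 16*sqrt(2)/3) - (7/3) = -83/3 + 16*sqrt(2)/3.

-83/3 + 16*sqrt(2)/3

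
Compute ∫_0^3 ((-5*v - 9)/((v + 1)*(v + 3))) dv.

-7*log(2)

Factor the denominator: v**2 + 4*v + 3 = (v + 3)(v + 1).
Partial fractions: (-5*v - 9)/((v + 1)*(v + 3)) = -3/(v + 3) - 2/(v + 1).
An antiderivative is F(v) = -2*log(v + 1) - 3*log(v + 3).
Then F(3) - F(0) = (-7*log(2) - 3*log(3)) - (-log(27)) = -7*log(2).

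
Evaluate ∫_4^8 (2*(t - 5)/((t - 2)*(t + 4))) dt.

log(9/8)

Factor the denominator: t**2 + 2*t - 8 = (t + 4)(t - 2).
Partial fractions: 2*(t - 5)/((t - 2)*(t + 4)) = 3/(t + 4) - 1/(t - 2).
An antiderivative is F(t) = -log(t - 2) + 3*log(t + 4).
Then F(8) - F(4) = (2*log(3) + 5*log(2)) - (8*log(2)) = log(9/8).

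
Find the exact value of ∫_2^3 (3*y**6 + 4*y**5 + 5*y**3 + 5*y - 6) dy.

By the power rule, an antiderivative is F(y) = 3*y**7/7 + 2*y**6/3 + 5*y**4/4 + 5*y**2/2 - 6*y.
Then F(3) - F(2) = (42813/28) - (2426/21) = 118735/84.

118735/84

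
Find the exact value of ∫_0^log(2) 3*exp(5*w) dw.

Let u = exp(w), so du = exp(w) dw. When w = 0, u = 1; when w = log(2), u = 2.
The integral becomes 3·∫ u**4 du from 1 to 2, with antiderivative 3*u**5/5.
Back in w: F(w) = 3*exp(5*w)/5.
Then F(log(2)) - F(0) = (96/5) - (3/5) = 93/5.

93/5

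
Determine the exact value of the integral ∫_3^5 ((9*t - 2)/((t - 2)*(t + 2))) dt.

-5*log(5) + 4*log(3) + 5*log(7)

Factor the denominator: t**2 - 4 = (t + 2)(t - 2).
Partial fractions: (9*t - 2)/((t - 2)*(t + 2)) = 5/(t + 2) + 4/(t - 2).
An antiderivative is F(t) = 4*log(t - 2) + 5*log(t + 2).
Then F(5) - F(3) = (4*log(3) + 5*log(7)) - (5*log(5)) = -5*log(5) + 4*log(3) + 5*log(7).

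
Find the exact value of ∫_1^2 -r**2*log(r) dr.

Integrate by parts once (u = ln r, dv = -r**2 dr).
An antiderivative is F(r) = -r**3*(3*log(r) - 1)/9.
Then F(2) - F(1) = (8/9 - 8*log(2)/3) - (1/9) = 7/9 - 8*log(2)/3.

7/9 - 8*log(2)/3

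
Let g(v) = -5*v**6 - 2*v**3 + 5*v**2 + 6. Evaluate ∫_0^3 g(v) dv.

By the power rule, an antiderivative is F(v) = -5*v**7/7 - v**4/2 + 5*v**3/3 + 6*v.
Then F(3) - F(0) = (-21555/14) - (0) = -21555/14.

-21555/14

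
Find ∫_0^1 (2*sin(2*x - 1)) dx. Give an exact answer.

0

Let u = 2*x - 1, so du = 2 dx. When x = 0, u = -1; when x = 1, u = 1.
The integral becomes ∫ sin(u) du from -1 to 1, with antiderivative -cos(u).
Back in x: F(x) = -cos(2*x - 1).
Then F(1) - F(0) = (-cos(1)) - (-cos(1)) = 0.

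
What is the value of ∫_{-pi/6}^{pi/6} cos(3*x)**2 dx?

pi/6

Use the identity cos^2(3*x) = (1 + cos(6*x))/2.
An antiderivative is F(x) = x/2 + sin(6*x)/12.
Then F(pi/6) - F(-pi/6) = (pi/12) - (-pi/12) = pi/6.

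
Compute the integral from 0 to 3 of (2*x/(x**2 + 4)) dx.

Let u = x**2 + 4, so du = 2*x dx. When x = 0, u = 4; when x = 3, u = 13.
The integral becomes ∫ 1/u du from 4 to 13, with antiderivative log(u).
Back in x: F(x) = log(x**2 + 4).
Then F(3) - F(0) = (log(13)) - (log(4)) = log(13/4).

log(13/4)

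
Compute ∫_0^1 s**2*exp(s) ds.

Integrate by parts twice (u = s^2, dv = exp(s) ds).
An antiderivative is F(s) = (s**2 - 2*s + 2)*exp(s).
Then F(1) - F(0) = (E) - (2) = -2 + E.

-2 + E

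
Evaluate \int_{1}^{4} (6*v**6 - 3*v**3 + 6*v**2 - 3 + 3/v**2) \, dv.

By the power rule, an antiderivative is F(v) = 6*v**7/7 - 3*v**4/4 + 2*v**3 - 3*v - 3/v.
Then F(4) - F(1) = (391067/28) - (-109/28) = 97794/7.

97794/7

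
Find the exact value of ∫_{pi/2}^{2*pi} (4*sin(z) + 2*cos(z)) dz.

-6

An antiderivative is F(z) = 2*sin(z) - 4*cos(z).
Then F(2*pi) - F(pi/2) = (-4) - (2) = -6.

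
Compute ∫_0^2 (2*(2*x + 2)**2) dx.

Let u = 2*x + 2, so du = 2 dx. When x = 0, u = 2; when x = 2, u = 6.
The integral becomes ∫ u**2 du from 2 to 6, with antiderivative u**3/3.
Back in x: F(x) = (2*x + 2)**3/3.
Then F(2) - F(0) = (72) - (8/3) = 208/3.

208/3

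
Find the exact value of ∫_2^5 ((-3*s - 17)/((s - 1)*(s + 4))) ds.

Factor the denominator: s**2 + 3*s - 4 = (s + 4)(s - 1).
Partial fractions: (-3*s - 17)/((s - 1)*(s + 4)) = 1/(s + 4) - 4/(s - 1).
An antiderivative is F(s) = -4*log(s - 1) + log(s + 4).
Then F(5) - F(2) = (-8*log(2) + 2*log(3)) - (log(6)) = -9*log(2) + log(3).

-9*log(2) + log(3)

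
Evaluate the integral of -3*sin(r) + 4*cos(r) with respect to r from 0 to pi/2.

1

An antiderivative is F(r) = 4*sin(r) + 3*cos(r).
Then F(pi/2) - F(0) = (4) - (3) = 1.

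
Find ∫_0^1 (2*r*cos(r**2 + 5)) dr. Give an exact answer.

sin(6) - sin(5)

Let u = r**2 + 5, so du = 2*r dr. When r = 0, u = 5; when r = 1, u = 6.
The integral becomes ∫ cos(u) du from 5 to 6, with antiderivative sin(u).
Back in r: F(r) = sin(r**2 + 5).
Then F(1) - F(0) = (sin(6)) - (sin(5)) = sin(6) - sin(5).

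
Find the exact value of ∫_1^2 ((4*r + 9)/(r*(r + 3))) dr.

log(10)

Factor the denominator: r**2 + 3*r = (r + 3)r.
Partial fractions: (4*r + 9)/(r*(r + 3)) = 1/(r + 3) + 3/r.
An antiderivative is F(r) = 3*log(r) + log(r + 3).
Then F(2) - F(1) = (log(40)) - (log(4)) = log(10).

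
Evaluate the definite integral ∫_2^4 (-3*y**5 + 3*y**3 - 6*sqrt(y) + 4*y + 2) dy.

-1840 + 8*sqrt(2)

By the power rule, an antiderivative is F(y) = -y**6/2 + 3*y**4/4 - 4*y**(3/2) + 2*y**2 + 2*y.
Then F(4) - F(2) = (-1848) - (-8*sqrt(2) - 8) = -1840 + 8*sqrt(2).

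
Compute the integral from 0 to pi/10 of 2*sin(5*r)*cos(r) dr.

Use the identity sin(5*r)cos(r) = [sin(6*r) + sin(4*r)]/2.
An antiderivative is F(r) = -cos(4*r)/4 - cos(6*r)/6.
Then F(pi/10) - F(0) = (1/48 - sqrt(5)/48) - (-5/12) = 7/16 - sqrt(5)/48.

7/16 - sqrt(5)/48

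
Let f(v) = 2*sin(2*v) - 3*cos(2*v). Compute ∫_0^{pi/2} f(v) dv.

2

An antiderivative is F(v) = -3*sin(2*v)/2 - cos(2*v).
Then F(pi/2) - F(0) = (1) - (-1) = 2.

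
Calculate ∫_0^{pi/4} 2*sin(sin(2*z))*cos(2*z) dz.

Let u = sin(2*z), so du = 2*cos(2*z) dz. When z = 0, u = 0; when z = pi/4, u = 1.
The integral becomes ∫ sin(u) du from 0 to 1, with antiderivative -cos(u).
Back in z: F(z) = -cos(sin(2*z)).
Then F(pi/4) - F(0) = (-cos(1)) - (-1) = 1 - cos(1).

1 - cos(1)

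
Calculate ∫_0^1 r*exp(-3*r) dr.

Integrate by parts once (u = r, dv = exp(-3*r) dr).
An antiderivative is F(r) = (-3*r - 1)*exp(-3*r)/9.
Then F(1) - F(0) = (-4*exp(-3)/9) - (-1/9) = (-4 + exp(3))*exp(-3)/9.

(-4 + exp(3))*exp(-3)/9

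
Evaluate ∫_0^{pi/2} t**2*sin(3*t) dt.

-pi/9 - 2/27

Integrate by parts twice (u = t^2, dv = sin(3*t) dt).
An antiderivative is F(t) = -t**2*cos(3*t)/3 + 2*t*sin(3*t)/9 + 2*cos(3*t)/27.
Then F(pi/2) - F(0) = (-pi/9) - (2/27) = -pi/9 - 2/27.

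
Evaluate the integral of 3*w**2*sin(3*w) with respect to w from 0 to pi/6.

Integrate by parts twice (u = w^2, dv = 3*sin(3*w) dw).
An antiderivative is F(w) = -w**2*cos(3*w) + 2*w*sin(3*w)/3 + 2*cos(3*w)/9.
Then F(pi/6) - F(0) = (pi/9) - (2/9) = -2/9 + pi/9.

-2/9 + pi/9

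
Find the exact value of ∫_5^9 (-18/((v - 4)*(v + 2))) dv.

-3*log(7) - 3*log(5) + 3*log(11)

Factor the denominator: v**2 - 2*v - 8 = (v + 2)(v - 4).
Partial fractions: -18/((v - 4)*(v + 2)) = 3/(v + 2) - 3/(v - 4).
An antiderivative is F(v) = -3*log(v - 4) + 3*log(v + 2).
Then F(9) - F(5) = (-3*log(5) + 3*log(11)) - (3*log(7)) = -3*log(7) - 3*log(5) + 3*log(11).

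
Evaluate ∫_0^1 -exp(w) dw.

An antiderivative is F(w) = -exp(w).
Then F(1) - F(0) = (-E) - (-1) = 1 - E.

1 - E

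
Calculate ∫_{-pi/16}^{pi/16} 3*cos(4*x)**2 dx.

Use the identity cos^2(4*x) = (1 + cos(8*x))/2.
An antiderivative is F(x) = 3*x/2 + 3*sin(8*x)/16.
Then F(pi/16) - F(-pi/16) = (3/16 + 3*pi/32) - (-3*pi/32 - 3/16) = 3/8 + 3*pi/16.

3/8 + 3*pi/16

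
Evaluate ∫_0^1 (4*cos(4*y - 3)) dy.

Let u = 4*y - 3, so du = 4 dy. When y = 0, u = -3; when y = 1, u = 1.
The integral becomes ∫ cos(u) du from -3 to 1, with antiderivative sin(u).
Back in y: F(y) = sin(4*y - 3).
Then F(1) - F(0) = (sin(1)) - (-sin(3)) = sin(3) + sin(1).

sin(3) + sin(1)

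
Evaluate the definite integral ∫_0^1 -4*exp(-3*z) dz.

-4/3 + 4*exp(-3)/3

An antiderivative is F(z) = 4*exp(-3*z)/3.
Then F(1) - F(0) = (4*exp(-3)/3) - (4/3) = -4/3 + 4*exp(-3)/3.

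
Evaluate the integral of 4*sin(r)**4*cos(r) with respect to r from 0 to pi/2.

Let u = sin(r), so du = cos(r) dr. When r = 0, u = 0; when r = pi/2, u = 1.
The integral becomes 4·∫ u**4 du from 0 to 1, with antiderivative 4*u**5/5.
Back in r: F(r) = 4*sin(r)**5/5.
Then F(pi/2) - F(0) = (4/5) - (0) = 4/5.

4/5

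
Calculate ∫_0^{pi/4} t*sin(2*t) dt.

1/4

Integrate by parts once (u = t, dv = sin(2*t) dt).
An antiderivative is F(t) = -t*cos(2*t)/2 + sin(2*t)/4.
Then F(pi/4) - F(0) = (1/4) - (0) = 1/4.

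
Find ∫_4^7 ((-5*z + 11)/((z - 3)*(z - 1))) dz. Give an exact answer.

-7*log(2)

Factor the denominator: z**2 - 4*z + 3 = (z - 1)(z - 3).
Partial fractions: (-5*z + 11)/((z - 3)*(z - 1)) = -3/(z - 1) - 2/(z - 3).
An antiderivative is F(z) = -2*log(z - 3) - 3*log(z - 1).
Then F(7) - F(4) = (-7*log(2) - 3*log(3)) - (-log(27)) = -7*log(2).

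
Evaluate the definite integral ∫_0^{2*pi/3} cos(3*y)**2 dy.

Use the identity cos^2(3*y) = (1 + cos(6*y))/2.
An antiderivative is F(y) = y/2 + sin(6*y)/12.
Then F(2*pi/3) - F(0) = (pi/3) - (0) = pi/3.

pi/3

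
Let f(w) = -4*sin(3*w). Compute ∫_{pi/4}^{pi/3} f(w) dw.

-4/3 + 2*sqrt(2)/3

An antiderivative is F(w) = 4*cos(3*w)/3.
Then F(pi/3) - F(pi/4) = (-4/3) - (-2*sqrt(2)/3) = -4/3 + 2*sqrt(2)/3.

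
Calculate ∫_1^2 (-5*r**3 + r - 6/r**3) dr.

By the power rule, an antiderivative is F(r) = -5*r**4/4 + r**2/2 + 3/r**2.
Then F(2) - F(1) = (-69/4) - (9/4) = -39/2.

-39/2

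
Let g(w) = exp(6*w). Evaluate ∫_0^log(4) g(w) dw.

1365/2

Let u = exp(w), so du = exp(w) dw. When w = 0, u = 1; when w = log(4), u = 4.
The integral becomes ∫ u**5 du from 1 to 4, with antiderivative u**6/6.
Back in w: F(w) = exp(6*w)/6.
Then F(log(4)) - F(0) = (2048/3) - (1/6) = 1365/2.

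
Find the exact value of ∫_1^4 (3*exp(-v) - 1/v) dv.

(-log(4**exp(4)) - 3 + 3*exp(3))*exp(-4)

An antiderivative is F(v) = -log(v) - 3*exp(-v).
Then F(4) - F(1) = ((-log(4**exp(4)) - 3)*exp(-4)) - (-3*exp(-1)) = (-log(4**exp(4)) - 3 + 3*exp(3))*exp(-4).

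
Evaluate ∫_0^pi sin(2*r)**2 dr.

pi/2

Use the identity sin^2(2*r) = (1 - cos(4*r))/2.
An antiderivative is F(r) = r/2 - sin(4*r)/8.
Then F(pi) - F(0) = (pi/2) - (0) = pi/2.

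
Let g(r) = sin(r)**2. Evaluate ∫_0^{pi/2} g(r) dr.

Use the identity sin^2(r) = (1 - cos(2*r))/2.
An antiderivative is F(r) = r/2 - sin(2*r)/4.
Then F(pi/2) - F(0) = (pi/4) - (0) = pi/4.

pi/4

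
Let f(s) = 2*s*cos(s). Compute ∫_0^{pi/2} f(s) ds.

-2 + pi

Integrate by parts once (u = s, dv = 2*cos(s) ds).
An antiderivative is F(s) = 2*s*sin(s) + 2*cos(s).
Then F(pi/2) - F(0) = (pi) - (2) = -2 + pi.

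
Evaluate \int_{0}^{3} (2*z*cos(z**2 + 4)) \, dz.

Let u = z**2 + 4, so du = 2*z dz. When z = 0, u = 4; when z = 3, u = 13.
The integral becomes ∫ cos(u) du from 4 to 13, with antiderivative sin(u).
Back in z: F(z) = sin(z**2 + 4).
Then F(3) - F(0) = (sin(13)) - (sin(4)) = sin(13) - sin(4).

sin(13) - sin(4)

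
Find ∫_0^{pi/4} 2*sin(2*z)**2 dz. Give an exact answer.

pi/4

Use the identity sin^2(2*z) = (1 - cos(4*z))/2.
An antiderivative is F(z) = z - sin(4*z)/4.
Then F(pi/4) - F(0) = (pi/4) - (0) = pi/4.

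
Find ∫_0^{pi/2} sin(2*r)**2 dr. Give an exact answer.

Use the identity sin^2(2*r) = (1 - cos(4*r))/2.
An antiderivative is F(r) = r/2 - sin(4*r)/8.
Then F(pi/2) - F(0) = (pi/4) - (0) = pi/4.

pi/4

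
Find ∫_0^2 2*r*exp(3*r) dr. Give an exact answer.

Integrate by parts once (u = r, dv = 2*exp(3*r) dr).
An antiderivative is F(r) = (6*r - 2)*exp(3*r)/9.
Then F(2) - F(0) = (10*exp(6)/9) - (-2/9) = 2/9 + 10*exp(6)/9.

2/9 + 10*exp(6)/9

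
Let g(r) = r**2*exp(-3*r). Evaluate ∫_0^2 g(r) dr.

2/27 - 50*exp(-6)/27

Integrate by parts twice (u = r^2, dv = exp(-3*r) dr).
An antiderivative is F(r) = (-9*r**2 - 6*r - 2)*exp(-3*r)/27.
Then F(2) - F(0) = (-50*exp(-6)/27) - (-2/27) = 2/27 - 50*exp(-6)/27.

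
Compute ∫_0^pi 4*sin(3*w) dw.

8/3

An antiderivative is F(w) = -4*cos(3*w)/3.
Then F(pi) - F(0) = (4/3) - (-4/3) = 8/3.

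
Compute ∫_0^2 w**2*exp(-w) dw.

2 - 10*exp(-2)

Integrate by parts twice (u = w^2, dv = exp(-w) dw).
An antiderivative is F(w) = (-w**2 - 2*w - 2)*exp(-w).
Then F(2) - F(0) = (-10*exp(-2)) - (-2) = 2 - 10*exp(-2).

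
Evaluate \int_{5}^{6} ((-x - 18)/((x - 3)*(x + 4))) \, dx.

-7*log(3) + 2*log(5) + 5*log(2)

Factor the denominator: x**2 + x - 12 = (x + 4)(x - 3).
Partial fractions: (-x - 18)/((x - 3)*(x + 4)) = 2/(x + 4) - 3/(x - 3).
An antiderivative is F(x) = -3*log(x - 3) + 2*log(x + 4).
Then F(6) - F(5) = (log(100/27)) - (log(81/8)) = -7*log(3) + 2*log(5) + 5*log(2).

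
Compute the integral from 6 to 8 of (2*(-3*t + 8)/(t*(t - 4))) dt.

-10*log(2) + 4*log(3)

Factor the denominator: t**2 - 4*t = t(t - 4).
Partial fractions: 2*(-3*t + 8)/(t*(t - 4)) = -4/t - 2/(t - 4).
An antiderivative is F(t) = -4*log(t) - 2*log(t - 4).
Then F(8) - F(6) = (-16*log(2)) - (-4*log(3) - 6*log(2)) = -10*log(2) + 4*log(3).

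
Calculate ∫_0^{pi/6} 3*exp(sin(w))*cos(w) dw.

Let u = sin(w), so du = cos(w) dw. When w = 0, u = 0; when w = pi/6, u = 1/2.
The integral becomes 3·∫ exp(u) du from 0 to 1/2, with antiderivative 3*exp(u).
Back in w: F(w) = 3*exp(sin(w)).
Then F(pi/6) - F(0) = (3*exp(1/2)) - (3) = -3 + 3*exp(1/2).

-3 + 3*exp(1/2)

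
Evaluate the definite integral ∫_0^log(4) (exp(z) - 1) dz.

An antiderivative is F(z) = -z + exp(z).
Then F(log(4)) - F(0) = (4 - log(4)) - (1) = 3 - log(4).

3 - log(4)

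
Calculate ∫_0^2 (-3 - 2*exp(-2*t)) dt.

-7 + exp(-4)

An antiderivative is F(t) = -3*t + exp(-2*t).
Then F(2) - F(0) = (-6 + exp(-4)) - (1) = -7 + exp(-4).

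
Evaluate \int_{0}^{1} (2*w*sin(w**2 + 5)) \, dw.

-cos(6) + cos(5)

Let u = w**2 + 5, so du = 2*w dw. When w = 0, u = 5; when w = 1, u = 6.
The integral becomes ∫ sin(u) du from 5 to 6, with antiderivative -cos(u).
Back in w: F(w) = -cos(w**2 + 5).
Then F(1) - F(0) = (-cos(6)) - (-cos(5)) = -cos(6) + cos(5).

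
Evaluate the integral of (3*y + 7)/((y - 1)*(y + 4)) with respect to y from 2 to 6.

-log(3) + 3*log(5)

Factor the denominator: y**2 + 3*y - 4 = (y + 4)(y - 1).
Partial fractions: (3*y + 7)/((y - 1)*(y + 4)) = 1/(y + 4) + 2/(y - 1).
An antiderivative is F(y) = 2*log(y - 1) + log(y + 4).
Then F(6) - F(2) = (log(2) + 3*log(5)) - (log(6)) = -log(3) + 3*log(5).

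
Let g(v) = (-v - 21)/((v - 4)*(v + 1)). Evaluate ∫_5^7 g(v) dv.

-9*log(3) + 8*log(2)

Factor the denominator: v**2 - 3*v - 4 = (v + 1)(v - 4).
Partial fractions: (-v - 21)/((v - 4)*(v + 1)) = 4/(v + 1) - 5/(v - 4).
An antiderivative is F(v) = -5*log(v - 4) + 4*log(v + 1).
Then F(7) - F(5) = (-5*log(3) + 12*log(2)) - (4*log(2) + 4*log(3)) = -9*log(3) + 8*log(2).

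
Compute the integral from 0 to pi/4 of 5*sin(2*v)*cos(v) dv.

Use the identity sin(2*v)cos(v) = [sin(3*v) + sin(v)]/2.
An antiderivative is F(v) = -5*cos(v)/2 - 5*cos(3*v)/6.
Then F(pi/4) - F(0) = (-5*sqrt(2)/6) - (-10/3) = 10/3 - 5*sqrt(2)/6.

10/3 - 5*sqrt(2)/6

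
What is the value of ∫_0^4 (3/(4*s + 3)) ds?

An antiderivative is F(s) = 3*log(4*s + 3)/4.
Then F(4) - F(0) = (3*log(19)/4) - (3*log(3)/4) = -3*log(3)/4 + 3*log(19)/4.

-3*log(3)/4 + 3*log(19)/4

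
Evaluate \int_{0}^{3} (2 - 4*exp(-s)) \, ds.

4*exp(-3) + 2

An antiderivative is F(s) = 2*s + 4*exp(-s).
Then F(3) - F(0) = (4*exp(-3) + 6) - (4) = 4*exp(-3) + 2.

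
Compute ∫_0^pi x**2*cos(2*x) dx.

pi/2

Integrate by parts twice (u = x^2, dv = cos(2*x) dx).
An antiderivative is F(x) = x**2*sin(2*x)/2 + x*cos(2*x)/2 - sin(2*x)/4.
Then F(pi) - F(0) = (pi/2) - (0) = pi/2.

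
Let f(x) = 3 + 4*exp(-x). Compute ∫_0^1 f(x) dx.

7 - 4*exp(-1)

An antiderivative is F(x) = 3*x - 4*exp(-x).
Then F(1) - F(0) = (3 - 4*exp(-1)) - (-4) = 7 - 4*exp(-1).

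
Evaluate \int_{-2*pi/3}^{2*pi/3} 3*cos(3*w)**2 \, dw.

Use the identity cos^2(3*w) = (1 + cos(6*w))/2.
An antiderivative is F(w) = 3*w/2 + sin(6*w)/4.
Then F(2*pi/3) - F(-2*pi/3) = (pi) - (-pi) = 2*pi.

2*pi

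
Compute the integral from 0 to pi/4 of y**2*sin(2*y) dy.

-1/4 + pi/8

Integrate by parts twice (u = y^2, dv = sin(2*y) dy).
An antiderivative is F(y) = -y**2*cos(2*y)/2 + y*sin(2*y)/2 + cos(2*y)/4.
Then F(pi/4) - F(0) = (pi/8) - (1/4) = -1/4 + pi/8.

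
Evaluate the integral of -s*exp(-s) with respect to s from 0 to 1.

-1 + 2*exp(-1)

Integrate by parts once (u = s, dv = -exp(-s) ds).
An antiderivative is F(s) = (s + 1)*exp(-s).
Then F(1) - F(0) = (2*exp(-1)) - (1) = -1 + 2*exp(-1).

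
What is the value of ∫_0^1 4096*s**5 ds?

2048/3

Let u = 4*s, so du = 4 ds. When s = 0, u = 0; when s = 1, u = 4.
The integral becomes ∫ u**5 du from 0 to 4, with antiderivative u**6/6.
Back in s: F(s) = 2048*s**6/3.
Then F(1) - F(0) = (2048/3) - (0) = 2048/3.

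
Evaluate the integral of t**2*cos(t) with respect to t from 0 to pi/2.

Integrate by parts twice (u = t^2, dv = cos(t) dt).
An antiderivative is F(t) = t**2*sin(t) + 2*t*cos(t) - 2*sin(t).
Then F(pi/2) - F(0) = (-2 + pi**2/4) - (0) = -2 + pi**2/4.

-2 + pi**2/4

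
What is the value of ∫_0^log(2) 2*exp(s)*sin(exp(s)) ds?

Let u = exp(s), so du = exp(s) ds. When s = 0, u = 1; when s = log(2), u = 2.
The integral becomes 2·∫ sin(u) du from 1 to 2, with antiderivative -2*cos(u).
Back in s: F(s) = -2*cos(exp(s)).
Then F(log(2)) - F(0) = (-2*cos(2)) - (-2*cos(1)) = -2*cos(2) + 2*cos(1).

-2*cos(2) + 2*cos(1)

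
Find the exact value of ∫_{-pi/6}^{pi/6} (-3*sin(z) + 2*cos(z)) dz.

An antiderivative is F(z) = 2*sin(z) + 3*cos(z).
Then F(pi/6) - F(-pi/6) = (1 + 3*sqrt(3)/2) - (-1 + 3*sqrt(3)/2) = 2.

2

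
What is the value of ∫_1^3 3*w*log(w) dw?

-6 + 27*log(3)/2

Integrate by parts once (u = ln w, dv = 3*w dw).
An antiderivative is F(w) = 3*w**2*(2*log(w) - 1)/4.
Then F(3) - F(1) = (-27/4 + 27*log(3)/2) - (-3/4) = -6 + 27*log(3)/2.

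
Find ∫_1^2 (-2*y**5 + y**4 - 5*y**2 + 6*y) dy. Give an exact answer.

-262/15

By the power rule, an antiderivative is F(y) = -y**6/3 + y**5/5 - 5*y**3/3 + 3*y**2.
Then F(2) - F(1) = (-244/15) - (6/5) = -262/15.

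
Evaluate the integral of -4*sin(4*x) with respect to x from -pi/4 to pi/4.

0

An antiderivative is F(x) = cos(4*x).
Then F(pi/4) - F(-pi/4) = (-1) - (-1) = 0.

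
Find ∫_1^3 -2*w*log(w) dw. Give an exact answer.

4 - 9*log(3)

Integrate by parts once (u = ln w, dv = -2*w dw).
An antiderivative is F(w) = -w**2*(2*log(w) - 1)/2.
Then F(3) - F(1) = (9/2 - 9*log(3)) - (1/2) = 4 - 9*log(3).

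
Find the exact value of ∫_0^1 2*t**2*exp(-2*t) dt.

(-5 + exp(2))*exp(-2)/2

Integrate by parts twice (u = t^2, dv = 2*exp(-2*t) dt).
An antiderivative is F(t) = (-2*t**2 - 2*t - 1)*exp(-2*t)/2.
Then F(1) - F(0) = (-5*exp(-2)/2) - (-1/2) = (-5 + exp(2))*exp(-2)/2.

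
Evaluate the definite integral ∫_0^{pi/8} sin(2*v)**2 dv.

-1/8 + pi/16

Use the identity sin^2(2*v) = (1 - cos(4*v))/2.
An antiderivative is F(v) = v/2 - sin(4*v)/8.
Then F(pi/8) - F(0) = (-1/8 + pi/16) - (0) = -1/8 + pi/16.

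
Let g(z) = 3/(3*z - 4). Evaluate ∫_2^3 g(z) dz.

log(5/2)

An antiderivative is F(z) = log(3*z - 4).
Then F(3) - F(2) = (log(5)) - (log(2)) = log(5/2).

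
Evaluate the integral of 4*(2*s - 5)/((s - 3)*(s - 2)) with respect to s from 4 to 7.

4*log(2) + 4*log(5)

Factor the denominator: s**2 - 5*s + 6 = (s - 2)(s - 3).
Partial fractions: 4*(2*s - 5)/((s - 3)*(s - 2)) = 4/(s - 2) + 4/(s - 3).
An antiderivative is F(s) = 4*log(s - 3) + 4*log(s - 2).
Then F(7) - F(4) = (8*log(2) + 4*log(5)) - (log(16)) = 4*log(2) + 4*log(5).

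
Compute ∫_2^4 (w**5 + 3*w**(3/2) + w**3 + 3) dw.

3882/5 - 24*sqrt(2)/5

By the power rule, an antiderivative is F(w) = w**6/6 + 6*w**(5/2)/5 + w**4/4 + 3*w.
Then F(4) - F(2) = (11956/15) - (24*sqrt(2)/5 + 62/3) = 3882/5 - 24*sqrt(2)/5.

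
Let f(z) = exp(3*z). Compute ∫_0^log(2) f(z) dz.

7/3

Let u = exp(z), so du = exp(z) dz. When z = 0, u = 1; when z = log(2), u = 2.
The integral becomes ∫ u**2 du from 1 to 2, with antiderivative u**3/3.
Back in z: F(z) = exp(3*z)/3.
Then F(log(2)) - F(0) = (8/3) - (1/3) = 7/3.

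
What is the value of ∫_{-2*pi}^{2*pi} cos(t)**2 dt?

Use the identity cos^2(t) = (1 + cos(2*t))/2.
An antiderivative is F(t) = t/2 + sin(2*t)/4.
Then F(2*pi) - F(-2*pi) = (pi) - (-pi) = 2*pi.

2*pi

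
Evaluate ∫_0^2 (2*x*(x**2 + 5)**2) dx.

604/3

Let u = x**2 + 5, so du = 2*x dx. When x = 0, u = 5; when x = 2, u = 9.
The integral becomes ∫ u**2 du from 5 to 9, with antiderivative u**3/3.
Back in x: F(x) = (x**2 + 5)**3/3.
Then F(2) - F(0) = (243) - (125/3) = 604/3.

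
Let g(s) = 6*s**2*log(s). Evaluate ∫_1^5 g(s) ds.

-248/3 + 250*log(5)

Integrate by parts once (u = ln s, dv = 6*s**2 ds).
An antiderivative is F(s) = 2*s**3*(3*log(s) - 1)/3.
Then F(5) - F(1) = (-250/3 + 250*log(5)) - (-2/3) = -248/3 + 250*log(5).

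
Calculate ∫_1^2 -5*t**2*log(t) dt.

Integrate by parts once (u = ln t, dv = -5*t**2 dt).
An antiderivative is F(t) = -5*t**3*(3*log(t) - 1)/9.
Then F(2) - F(1) = (40/9 - 40*log(2)/3) - (5/9) = 35/9 - 40*log(2)/3.

35/9 - 40*log(2)/3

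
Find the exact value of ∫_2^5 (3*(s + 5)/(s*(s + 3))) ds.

-11*log(2) + 7*log(5)

Factor the denominator: s**2 + 3*s = (s + 3)s.
Partial fractions: 3*(s + 5)/(s*(s + 3)) = -2/(s + 3) + 5/s.
An antiderivative is F(s) = 5*log(s) - 2*log(s + 3).
Then F(5) - F(2) = (-6*log(2) + 5*log(5)) - (log(32/25)) = -11*log(2) + 7*log(5).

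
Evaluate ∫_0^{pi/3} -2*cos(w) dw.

An antiderivative is F(w) = -2*sin(w).
Then F(pi/3) - F(0) = (-sqrt(3)) - (0) = -sqrt(3).

-sqrt(3)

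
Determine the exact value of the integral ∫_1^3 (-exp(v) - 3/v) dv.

An antiderivative is F(v) = -exp(v) - 3*log(v).
Then F(3) - F(1) = (-exp(3) - log(27)) - (-exp(1)) = -exp(3) - log(27) + exp(1).

-exp(3) - log(27) + exp(1)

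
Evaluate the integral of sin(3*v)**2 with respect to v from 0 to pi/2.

Use the identity sin^2(3*v) = (1 - cos(6*v))/2.
An antiderivative is F(v) = v/2 - sin(6*v)/12.
Then F(pi/2) - F(0) = (pi/4) - (0) = pi/4.

pi/4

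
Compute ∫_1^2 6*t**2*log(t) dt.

Integrate by parts once (u = ln t, dv = 6*t**2 dt).
An antiderivative is F(t) = 2*t**3*(3*log(t) - 1)/3.
Then F(2) - F(1) = (-16/3 + 16*log(2)) - (-2/3) = -14/3 + 16*log(2).

-14/3 + 16*log(2)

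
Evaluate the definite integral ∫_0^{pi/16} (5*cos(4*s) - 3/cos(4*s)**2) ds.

An antiderivative is F(s) = 5*sin(4*s)/4 - 3*tan(4*s)/4.
Then F(pi/16) - F(0) = (-3/4 + 5*sqrt(2)/8) - (0) = -3/4 + 5*sqrt(2)/8.

-3/4 + 5*sqrt(2)/8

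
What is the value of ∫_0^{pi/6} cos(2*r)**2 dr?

Use the identity cos^2(2*r) = (1 + cos(4*r))/2.
An antiderivative is F(r) = r/2 + sin(4*r)/8.
Then F(pi/6) - F(0) = (sqrt(3)/16 + pi/12) - (0) = sqrt(3)/16 + pi/12.

sqrt(3)/16 + pi/12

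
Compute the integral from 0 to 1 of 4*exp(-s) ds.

An antiderivative is F(s) = -4*exp(-s).
Then F(1) - F(0) = (-4*exp(-1)) - (-4) = 4 - 4*exp(-1).

4 - 4*exp(-1)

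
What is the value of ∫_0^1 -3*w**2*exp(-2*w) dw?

-3/4 + 15*exp(-2)/4

Integrate by parts twice (u = w^2, dv = -3*exp(-2*w) dw).
An antiderivative is F(w) = (6*w**2 + 6*w + 3)*exp(-2*w)/4.
Then F(1) - F(0) = (15*exp(-2)/4) - (3/4) = -3/4 + 15*exp(-2)/4.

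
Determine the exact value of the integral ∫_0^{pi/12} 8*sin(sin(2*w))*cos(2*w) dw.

Let u = sin(2*w), so du = 2*cos(2*w) dw. When w = 0, u = 0; when w = pi/12, u = 1/2.
The integral becomes 4·∫ sin(u) du from 0 to 1/2, with antiderivative -4*cos(u).
Back in w: F(w) = -4*cos(sin(2*w)).
Then F(pi/12) - F(0) = (-4*cos(1/2)) - (-4) = 4 - 4*cos(1/2).

4 - 4*cos(1/2)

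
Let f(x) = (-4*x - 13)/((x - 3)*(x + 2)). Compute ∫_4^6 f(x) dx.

-6*log(3) + 2*log(2)

Factor the denominator: x**2 - x - 6 = (x + 2)(x - 3).
Partial fractions: (-4*x - 13)/((x - 3)*(x + 2)) = 1/(x + 2) - 5/(x - 3).
An antiderivative is F(x) = -5*log(x - 3) + log(x + 2).
Then F(6) - F(4) = (-5*log(3) + 3*log(2)) - (log(6)) = -6*log(3) + 2*log(2).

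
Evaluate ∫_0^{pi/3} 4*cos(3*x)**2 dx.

Use the identity cos^2(3*x) = (1 + cos(6*x))/2.
An antiderivative is F(x) = 2*x + sin(6*x)/3.
Then F(pi/3) - F(0) = (2*pi/3) - (0) = 2*pi/3.

2*pi/3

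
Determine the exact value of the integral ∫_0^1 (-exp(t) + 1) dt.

An antiderivative is F(t) = t - exp(t).
Then F(1) - F(0) = (1 - E) - (-1) = 2 - E.

2 - E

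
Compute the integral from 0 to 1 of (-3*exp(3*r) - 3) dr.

An antiderivative is F(r) = -exp(3*r) - 3*r.
Then F(1) - F(0) = (-exp(3) - 3) - (-1) = -exp(3) - 2.

-exp(3) - 2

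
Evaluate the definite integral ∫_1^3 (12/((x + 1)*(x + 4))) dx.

-4*log(7) + 4*log(2) + 4*log(5)

Factor the denominator: x**2 + 5*x + 4 = (x + 4)(x + 1).
Partial fractions: 12/((x + 1)*(x + 4)) = -4/(x + 4) + 4/(x + 1).
An antiderivative is F(x) = 4*log(x + 1) - 4*log(x + 4).
Then F(3) - F(1) = (-4*log(7) + 8*log(2)) - (-4*log(5) + 4*log(2)) = -4*log(7) + 4*log(2) + 4*log(5).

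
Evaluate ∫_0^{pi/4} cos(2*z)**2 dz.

pi/8

Use the identity cos^2(2*z) = (1 + cos(4*z))/2.
An antiderivative is F(z) = z/2 + sin(4*z)/8.
Then F(pi/4) - F(0) = (pi/8) - (0) = pi/8.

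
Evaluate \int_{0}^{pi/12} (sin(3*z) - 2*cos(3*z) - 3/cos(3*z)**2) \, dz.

-sqrt(2)/2 - 2/3

An antiderivative is F(z) = -2*sin(3*z)/3 - cos(3*z)/3 - tan(3*z).
Then F(pi/12) - F(0) = (-1 - sqrt(2)/2) - (-1/3) = -sqrt(2)/2 - 2/3.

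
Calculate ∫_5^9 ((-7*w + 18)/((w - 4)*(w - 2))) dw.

Factor the denominator: w**2 - 6*w + 8 = (w - 2)(w - 4).
Partial fractions: (-7*w + 18)/((w - 4)*(w - 2)) = -2/(w - 2) - 5/(w - 4).
An antiderivative is F(w) = -5*log(w - 4) - 2*log(w - 2).
Then F(9) - F(5) = (-5*log(5) - 2*log(7)) - (-log(9)) = -5*log(5) - 2*log(7) + 2*log(3).

-5*log(5) - 2*log(7) + 2*log(3)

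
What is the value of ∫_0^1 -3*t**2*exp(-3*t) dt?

Integrate by parts twice (u = t^2, dv = -3*exp(-3*t) dt).
An antiderivative is F(t) = (9*t**2 + 6*t + 2)*exp(-3*t)/9.
Then F(1) - F(0) = (17*exp(-3)/9) - (2/9) = -2/9 + 17*exp(-3)/9.

-2/9 + 17*exp(-3)/9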